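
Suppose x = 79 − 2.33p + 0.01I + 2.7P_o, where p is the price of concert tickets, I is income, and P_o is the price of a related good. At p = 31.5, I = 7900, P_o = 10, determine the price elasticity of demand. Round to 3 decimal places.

First evaluate x: 79 − 2.33(31.5) + 0.01(7900) + 2.7(10) = 79 − 73.395 + 79 + 27 = 111.605.
∂x/∂p = −2.33, so E_p = (−2.33)·(31.5/111.605) ≈ -0.658.
|E_p| < 1: demand is inelastic.

-0.658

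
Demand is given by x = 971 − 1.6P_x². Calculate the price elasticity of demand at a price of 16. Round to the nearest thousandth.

-1.459

At P_x = 16, x = 561.4.
dx/dP_x = −2·1.6·P_x = −51.2.
Point elasticity E = (dx/dP_x)·(P_x/x) = -51.2 × 16/561.4 ≈ -1.459.
|E| > 1, so demand is elastic at this price.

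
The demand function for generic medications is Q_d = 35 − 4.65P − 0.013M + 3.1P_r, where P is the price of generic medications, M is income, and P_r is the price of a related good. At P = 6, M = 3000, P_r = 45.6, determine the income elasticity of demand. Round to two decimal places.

Substituting, Q_d = 35 − 4.65(6) − 0.013(3000) + 3.1(45.6) = 35 − 27.9 − 39 + 141.36 = 109.46.
∂Q_d/∂M = −0.013, so E_I = -0.013·(3000/109.46) ≈ -0.36.
E_I < 0: inferior good.

-0.36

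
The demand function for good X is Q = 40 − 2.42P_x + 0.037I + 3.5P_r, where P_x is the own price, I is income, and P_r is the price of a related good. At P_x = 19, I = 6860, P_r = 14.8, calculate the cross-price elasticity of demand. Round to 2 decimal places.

Evaluating quantity at (P_x, I, P_r) gives Q = 40 − 2.42(19) + 0.037(6860) + 3.5(14.8) = 40 − 45.98 + 253.82 + 51.8 = 299.64.
∂Q/∂P_r = +3.5, so E_xy = 3.5·(14.8/299.64) ≈ 0.17.
E_xy > 0: the goods are substitutes.

0.17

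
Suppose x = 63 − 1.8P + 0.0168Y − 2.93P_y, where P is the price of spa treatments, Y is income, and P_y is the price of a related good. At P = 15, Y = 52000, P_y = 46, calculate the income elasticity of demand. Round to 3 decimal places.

1.127

Substituting, x = 63 − 1.8(15) + 0.0168(52000) − 2.93(46) = 63 − 27 + 873.6 − 134.78 = 774.82.
∂x/∂Y = +0.0168, so E_I = 0.0168·(52000/774.82) ≈ 1.127.
E_I > 1: normal good (luxury).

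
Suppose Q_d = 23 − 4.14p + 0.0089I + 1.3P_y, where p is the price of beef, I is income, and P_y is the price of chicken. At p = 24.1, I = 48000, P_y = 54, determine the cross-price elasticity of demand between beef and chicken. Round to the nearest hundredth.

At the given point, Q_d = 23 − 4.14(24.1) + 0.0089(48000) + 1.3(54) = 23 − 99.774 + 427.2 + 70.2 = 420.626.
∂Q_d/∂P_y = +1.3, so E_xy = 1.3·(54/420.626) ≈ 0.17.
E_xy > 0: the goods are substitutes.

0.17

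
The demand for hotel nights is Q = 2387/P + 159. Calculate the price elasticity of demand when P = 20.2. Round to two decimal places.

At P = 20.2, Q = 277.1683.
dQ/dP = −2387/P² = −5.8499.
Point elasticity E = (dQ/dP)·(P/Q) = -5.8499 × 20.2/277.1683 ≈ -0.43.
|E| < 1, so demand is inelastic at this price.

-0.43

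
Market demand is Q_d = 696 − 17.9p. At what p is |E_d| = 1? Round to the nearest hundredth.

19.44

For linear demand Q_d = a − bp, E = −bp/(a − bp). |E| = 1 ⇒ bp = a − bp ⇒ p = a/(2b).
p = 696/(2·17.9) ≈ 19.44.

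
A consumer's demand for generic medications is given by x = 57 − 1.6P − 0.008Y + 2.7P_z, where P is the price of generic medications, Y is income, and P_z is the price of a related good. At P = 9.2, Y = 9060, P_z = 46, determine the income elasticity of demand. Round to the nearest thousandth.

-0.771

Substituting, x = 57 − 1.6(9.2) − 0.008(9060) + 2.7(46) = 57 − 14.72 − 72.48 + 124.2 = 94.
∂x/∂Y = −0.008, so E_I = -0.008·(9060/94) ≈ -0.771.
E_I < 0: inferior good.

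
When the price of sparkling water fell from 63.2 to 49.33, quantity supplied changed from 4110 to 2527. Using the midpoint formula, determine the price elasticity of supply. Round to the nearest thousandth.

1.935

%Δq = (2527 − 4110)/[(4110 + 2527)/2] = -1583/3318.5 ≈ -0.4770.
%Δp = (49.33 − 63.2)/[(63.2 + 49.33)/2] = -13.87/56.265 ≈ -0.2465.
Arc elasticity E = %Δq/%Δp ≈ -0.4770/-0.2465 ≈ 1.935.
|E| > 1: supply is elastic over this range.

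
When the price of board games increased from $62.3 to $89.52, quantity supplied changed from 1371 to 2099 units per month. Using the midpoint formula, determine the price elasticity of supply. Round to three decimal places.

1.170

%ΔQ = (2099 − 1371)/[(1371 + 2099)/2] = 728/1735 ≈ 0.4196.
%Δp = (89.52 − 62.3)/[(62.3 + 89.52)/2] = 27.22/75.91 ≈ 0.3586.
Arc elasticity E = %ΔQ/%Δp ≈ 0.4196/0.3586 ≈ 1.170.
|E| > 1: supply is elastic over this range.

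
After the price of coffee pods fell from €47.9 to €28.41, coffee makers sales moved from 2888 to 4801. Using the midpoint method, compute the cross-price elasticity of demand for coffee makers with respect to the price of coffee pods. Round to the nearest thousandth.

-0.974

%ΔQ_x = (4801 − 2888)/[(2888+4801)/2] = 1913/3844.5 ≈ 0.4976.
%ΔP_y = (28.41 − 47.9)/[(47.9+28.41)/2] ≈ -0.5108.
E_xy = 0.4976/-0.5108 ≈ -0.974.
E_xy < 0, so coffee makers and coffee pods are complements.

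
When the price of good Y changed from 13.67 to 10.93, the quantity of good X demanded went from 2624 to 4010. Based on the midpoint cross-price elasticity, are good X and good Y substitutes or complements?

complements

%ΔQ_x = (4010 − 2624)/[(2624+4010)/2] = 1386/3317 ≈ 0.4178.
%ΔP_y = (10.93 − 13.67)/[(13.67+10.93)/2] ≈ -0.2228.
E_xy = 0.4178/-0.2228 ≈ -1.876.
E_xy < 0, so the goods are complements.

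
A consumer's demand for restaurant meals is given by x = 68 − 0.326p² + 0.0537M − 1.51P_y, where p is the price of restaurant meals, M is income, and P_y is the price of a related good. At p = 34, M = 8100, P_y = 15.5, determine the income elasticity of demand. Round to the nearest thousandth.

4.235

At the given point, x = 68 − 0.326(34)² + 0.0537(8100) − 1.51(15.5) = 68 − 376.856 + 434.97 − 23.405 = 102.709.
∂x/∂M = +0.0537, so E_I = 0.0537·(8100/102.709) ≈ 4.235.
E_I > 1: normal good (luxury).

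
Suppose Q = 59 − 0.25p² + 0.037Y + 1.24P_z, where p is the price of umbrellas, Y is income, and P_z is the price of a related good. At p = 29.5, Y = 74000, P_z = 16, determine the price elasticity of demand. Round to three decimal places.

At the given point, Q = 59 − 0.25(29.5)² + 0.037(74000) + 1.24(16) = 59 − 217.5625 + 2738 + 19.84 = 2599.2775.
∂Q/∂p = −2·0.25·p = -14.75, so E_p = -14.75·(29.5/2599.2775) ≈ -0.167.
|E_p| < 1: demand is inelastic.

-0.167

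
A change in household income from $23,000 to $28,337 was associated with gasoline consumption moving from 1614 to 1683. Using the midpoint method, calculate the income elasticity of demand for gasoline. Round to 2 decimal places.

%ΔQ = (1683 − 1614)/[(1614+1683)/2] = 69/1648.5 ≈ 0.0419.
%ΔY = (28,337 − 23,000)/[(23,000+28,337)/2] = 5337/25668.5 ≈ 0.2079.
E_I = %ΔQ/%ΔY ≈ 0.20.
E_I ∈ (0,1): normal good (necessity).

0.20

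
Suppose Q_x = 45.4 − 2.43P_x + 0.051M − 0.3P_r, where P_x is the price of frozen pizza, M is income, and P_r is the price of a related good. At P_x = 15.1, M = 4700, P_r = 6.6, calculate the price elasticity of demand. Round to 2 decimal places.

-0.15

Q_x = 45.4 − 2.43(15.1) + 0.051(4700) − 0.3(6.6) = 45.4 − 36.693 + 239.7 − 1.98 = 246.427.
∂Q_x/∂P_x = −2.43, so E_p = (−2.43)·(15.1/246.427) ≈ -0.15.
|E_p| < 1: demand is inelastic.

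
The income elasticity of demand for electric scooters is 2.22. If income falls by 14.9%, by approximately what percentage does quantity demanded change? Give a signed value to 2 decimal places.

-33.08

%ΔQ ≈ E × %ΔI = (2.22) × (-14.9%) ≈ -33.08%.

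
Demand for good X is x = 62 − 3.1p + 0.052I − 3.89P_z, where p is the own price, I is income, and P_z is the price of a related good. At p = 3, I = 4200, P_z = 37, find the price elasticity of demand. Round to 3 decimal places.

At the given point, x = 62 − 3.1(3) + 0.052(4200) − 3.89(37) = 62 − 9.3 + 218.4 − 143.93 = 127.17.
∂x/∂p = −3.1, so E_p = (−3.1)·(3/127.17) ≈ -0.073.
|E_p| < 1: demand is inelastic.

-0.073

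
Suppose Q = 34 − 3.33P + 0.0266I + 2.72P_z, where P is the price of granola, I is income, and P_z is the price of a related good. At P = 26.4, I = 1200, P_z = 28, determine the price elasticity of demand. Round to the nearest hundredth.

-1.62

At the given point, Q = 34 − 3.33(26.4) + 0.0266(1200) + 2.72(28) = 34 − 87.912 + 31.92 + 76.16 = 54.168.
∂Q/∂P = −3.33, so E_p = (−3.33)·(26.4/54.168) ≈ -1.62.
|E_p| > 1: demand is elastic.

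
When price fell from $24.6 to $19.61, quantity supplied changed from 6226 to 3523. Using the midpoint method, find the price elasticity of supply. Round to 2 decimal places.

%Δq = (3523 − 6226)/[(6226 + 3523)/2] = -2703/4874.5 ≈ -0.5545.
%ΔP = (19.61 − 24.6)/[(24.6 + 19.61)/2] = -4.99/22.105 ≈ -0.2257.
Arc elasticity E = %Δq/%ΔP ≈ -0.5545/-0.2257 ≈ 2.46.
|E| > 1: supply is elastic over this range.

2.46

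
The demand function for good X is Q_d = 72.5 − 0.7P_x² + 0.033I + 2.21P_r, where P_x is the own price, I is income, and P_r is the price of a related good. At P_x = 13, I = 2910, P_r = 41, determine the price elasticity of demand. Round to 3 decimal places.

-1.680

Evaluating quantity at (P_x, I, P_r) gives Q_d = 72.5 − 0.7(13)² + 0.033(2910) + 2.21(41) = 72.5 − 118.3 + 96.03 + 90.61 = 140.84.
∂Q_d/∂P_x = −2·0.7·P_x = -18.2, so E_p = -18.2·(13/140.84) ≈ -1.680.
|E_p| > 1: demand is elastic.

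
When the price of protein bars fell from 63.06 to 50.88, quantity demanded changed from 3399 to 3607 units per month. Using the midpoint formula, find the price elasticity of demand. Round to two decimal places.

%ΔQ = (3607 − 3399)/[(3399 + 3607)/2] = 208/3503 ≈ 0.0594.
%Δp = (50.88 − 63.06)/[(63.06 + 50.88)/2] = -12.18/56.97 ≈ -0.2138.
Arc elasticity E = %ΔQ/%Δp ≈ 0.0594/-0.2138 ≈ -0.28.
|E| < 1: demand is inelastic over this range.

-0.28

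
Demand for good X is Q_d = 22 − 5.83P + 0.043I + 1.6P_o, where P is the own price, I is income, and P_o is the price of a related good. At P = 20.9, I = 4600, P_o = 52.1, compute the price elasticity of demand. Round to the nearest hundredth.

-0.67

Evaluating quantity at (P, I, P_o) gives Q_d = 22 − 5.83(20.9) + 0.043(4600) + 1.6(52.1) = 22 − 121.847 + 197.8 + 83.36 = 181.313.
∂Q_d/∂P = −5.83, so E_p = (−5.83)·(20.9/181.313) ≈ -0.67.
|E_p| < 1: demand is inelastic.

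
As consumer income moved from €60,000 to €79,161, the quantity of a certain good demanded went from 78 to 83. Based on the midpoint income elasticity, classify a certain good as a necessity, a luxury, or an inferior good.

%ΔQ = (83 − 78)/[(78+83)/2] = 5/80.5 ≈ 0.0621.
%ΔY = (79,161 − 60,000)/[(60,000+79,161)/2] = 19161/69580.5 ≈ 0.2754.
E_I = %ΔQ/%ΔY ≈ 0.226.
E_I ∈ (0,1): normal good (necessity).

necessity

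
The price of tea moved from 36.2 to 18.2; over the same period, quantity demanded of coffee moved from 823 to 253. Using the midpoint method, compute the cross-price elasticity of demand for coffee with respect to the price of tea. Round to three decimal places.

%ΔQ_x = (253 − 823)/[(823+253)/2] = -570/538 ≈ -1.0595.
%ΔP_y = (18.2 − 36.2)/[(36.2+18.2)/2] ≈ -0.6618.
E_xy = -1.0595/-0.6618 ≈ 1.601.
E_xy > 0, so coffee and tea are substitutes.

1.601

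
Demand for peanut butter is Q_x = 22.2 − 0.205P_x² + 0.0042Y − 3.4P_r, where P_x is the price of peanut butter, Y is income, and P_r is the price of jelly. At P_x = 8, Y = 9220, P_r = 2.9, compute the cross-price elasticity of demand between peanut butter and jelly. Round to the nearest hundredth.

-0.26

At the given point, Q_x = 22.2 − 0.205(8)² + 0.0042(9220) − 3.4(2.9) = 22.2 − 13.12 + 38.724 − 9.86 = 37.944.
∂Q_x/∂P_r = −3.4, so E_xy = -3.4·(2.9/37.944) ≈ -0.26.
E_xy < 0: the goods are complements.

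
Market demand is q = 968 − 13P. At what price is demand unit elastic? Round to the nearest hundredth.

37.23

For linear demand q = a − bP, E = −bP/(a − bP). |E| = 1 ⇒ bP = a − bP ⇒ P = a/(2b).
P = 968/(2·13) ≈ 37.23.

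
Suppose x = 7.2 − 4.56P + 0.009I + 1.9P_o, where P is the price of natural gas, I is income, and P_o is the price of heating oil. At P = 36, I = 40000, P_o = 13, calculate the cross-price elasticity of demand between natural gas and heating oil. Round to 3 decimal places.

0.108

Evaluating quantity at (P, I, P_o) gives x = 7.2 − 4.56(36) + 0.009(40000) + 1.9(13) = 7.2 − 164.16 + 360 + 24.7 = 227.74.
∂x/∂P_o = +1.9, so E_xy = 1.9·(13/227.74) ≈ 0.108.
E_xy > 0: the goods are substitutes.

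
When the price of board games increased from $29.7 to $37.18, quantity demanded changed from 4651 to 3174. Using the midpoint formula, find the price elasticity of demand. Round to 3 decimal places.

-1.688

%Δq = (3174 − 4651)/[(4651 + 3174)/2] = -1477/3912.5 ≈ -0.3775.
%Δp = (37.18 − 29.7)/[(29.7 + 37.18)/2] = 7.48/33.44 ≈ 0.2237.
Arc elasticity E = %Δq/%Δp ≈ -0.3775/0.2237 ≈ -1.688.
|E| > 1: demand is elastic over this range.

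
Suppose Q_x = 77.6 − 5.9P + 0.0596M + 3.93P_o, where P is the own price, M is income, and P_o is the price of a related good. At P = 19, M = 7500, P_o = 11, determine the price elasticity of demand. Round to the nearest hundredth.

-0.25

At the given point, Q_x = 77.6 − 5.9(19) + 0.0596(7500) + 3.93(11) = 77.6 − 112.1 + 447 + 43.23 = 455.73.
∂Q_x/∂P = −5.9, so E_p = (−5.9)·(19/455.73) ≈ -0.25.
|E_p| < 1: demand is inelastic.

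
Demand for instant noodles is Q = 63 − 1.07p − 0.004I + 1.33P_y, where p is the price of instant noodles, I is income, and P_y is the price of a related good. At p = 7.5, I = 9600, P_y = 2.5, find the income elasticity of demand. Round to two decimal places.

Q = 63 − 1.07(7.5) − 0.004(9600) + 1.33(2.5) = 63 − 8.025 − 38.4 + 3.325 = 19.9.
∂Q/∂I = −0.004, so E_I = -0.004·(9600/19.9) ≈ -1.93.
E_I < 0: inferior good.

-1.93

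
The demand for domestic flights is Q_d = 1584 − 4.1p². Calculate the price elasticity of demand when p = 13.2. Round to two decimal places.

At p = 13.2, Q_d = 869.616.
dQ_d/dp = −2·4.1·p = −108.24.
Point elasticity E = (dQ_d/dp)·(p/Q_d) = -108.24 × 13.2/869.616 ≈ -1.64.
|E| > 1, so demand is elastic at this price.

-1.64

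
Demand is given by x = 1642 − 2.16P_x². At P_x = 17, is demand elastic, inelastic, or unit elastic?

elastic

At P_x = 17, x = 1017.76.
dx/dP_x = −2·2.16·P_x = −73.44.
Point elasticity E = (dx/dP_x)·(P_x/x) = -73.44 × 17/1017.76 ≈ -1.227.
|E| ≈ 1.227 > 1, so demand is elastic.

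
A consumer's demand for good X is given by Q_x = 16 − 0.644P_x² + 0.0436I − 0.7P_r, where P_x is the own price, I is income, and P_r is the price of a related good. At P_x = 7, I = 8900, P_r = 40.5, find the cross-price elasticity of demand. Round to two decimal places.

-0.08

At the given point, Q_x = 16 − 0.644(7)² + 0.0436(8900) − 0.7(40.5) = 16 − 31.556 + 388.04 − 28.35 = 344.134.
∂Q_x/∂P_r = −0.7, so E_xy = -0.7·(40.5/344.134) ≈ -0.08.
E_xy < 0: the goods are complements.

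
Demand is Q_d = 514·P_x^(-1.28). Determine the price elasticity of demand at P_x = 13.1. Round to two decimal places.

For a Cobb–Douglas (constant-elasticity) form Q_d = A·P_x^α·…, the elasticity with respect to P_x equals the exponent α at every point.
Here the exponent on P_x is -1.28, so the price elasticity of demand is -1.28.

-1.28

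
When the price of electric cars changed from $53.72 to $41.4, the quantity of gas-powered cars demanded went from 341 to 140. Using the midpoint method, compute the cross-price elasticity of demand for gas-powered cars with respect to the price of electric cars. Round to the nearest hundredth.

%ΔQ_x = (140 − 341)/[(341+140)/2] = -201/240.5 ≈ -0.8358.
%ΔP_y = (41.4 − 53.72)/[(53.72+41.4)/2] ≈ -0.2590.
E_xy = -0.8358/-0.2590 ≈ 3.23.
E_xy > 0, so gas-powered cars and electric cars are substitutes.

3.23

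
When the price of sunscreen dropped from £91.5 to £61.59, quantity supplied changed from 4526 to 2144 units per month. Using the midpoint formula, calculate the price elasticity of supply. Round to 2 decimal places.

%ΔQ = (2144 − 4526)/[(4526 + 2144)/2] = -2382/3335 ≈ -0.7142.
%ΔP = (61.59 − 91.5)/[(91.5 + 61.59)/2] = -29.91/76.545 ≈ -0.3908.
Arc elasticity E = %ΔQ/%ΔP ≈ -0.7142/-0.3908 ≈ 1.83.
|E| > 1: supply is elastic over this range.

1.83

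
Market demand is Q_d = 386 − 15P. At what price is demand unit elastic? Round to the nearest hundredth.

For linear demand Q_d = a − bP, E = −bP/(a − bP). |E| = 1 ⇒ bP = a − bP ⇒ P = a/(2b).
P = 386/(2·15) ≈ 12.87.

12.87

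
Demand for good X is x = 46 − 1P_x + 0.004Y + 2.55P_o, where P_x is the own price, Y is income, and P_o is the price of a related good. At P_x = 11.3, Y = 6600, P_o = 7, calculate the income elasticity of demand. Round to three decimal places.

0.334

At the given point, x = 46 − 1(11.3) + 0.004(6600) + 2.55(7) = 46 − 11.3 + 26.4 + 17.85 = 78.95.
∂x/∂Y = +0.004, so E_I = 0.004·(6600/78.95) ≈ 0.334.
E_I ∈ (0,1): normal good (necessity).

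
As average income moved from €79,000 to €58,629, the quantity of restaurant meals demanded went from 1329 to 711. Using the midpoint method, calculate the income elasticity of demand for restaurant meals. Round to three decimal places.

%ΔQ = (711 − 1329)/[(1329+711)/2] = -618/1020 ≈ -0.6059.
%ΔI = (58,629 − 79,000)/[(79,000+58,629)/2] = -20371/68814.5 ≈ -0.2960.
E_I = %ΔQ/%ΔI ≈ 2.047.
E_I > 1: normal good (luxury).

2.047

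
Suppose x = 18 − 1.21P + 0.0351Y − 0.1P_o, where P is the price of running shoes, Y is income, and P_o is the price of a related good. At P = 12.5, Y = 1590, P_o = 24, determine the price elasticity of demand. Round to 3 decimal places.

Evaluating quantity at (P, Y, P_o) gives x = 18 − 1.21(12.5) + 0.0351(1590) − 0.1(24) = 18 − 15.125 + 55.809 − 2.4 = 56.284.
∂x/∂P = −1.21, so E_p = (−1.21)·(12.5/56.284) ≈ -0.269.
|E_p| < 1: demand is inelastic.

-0.269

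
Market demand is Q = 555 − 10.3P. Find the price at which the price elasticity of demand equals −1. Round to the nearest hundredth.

26.94

For linear demand Q = a − bP, E = −bP/(a − bP). |E| = 1 ⇒ bP = a − bP ⇒ P = a/(2b).
P = 555/(2·10.3) ≈ 26.94.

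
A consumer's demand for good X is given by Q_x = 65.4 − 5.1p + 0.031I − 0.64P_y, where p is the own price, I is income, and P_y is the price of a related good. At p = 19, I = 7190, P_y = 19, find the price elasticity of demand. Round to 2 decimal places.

-0.54

At the given point, Q_x = 65.4 − 5.1(19) + 0.031(7190) − 0.64(19) = 65.4 − 96.9 + 222.89 − 12.16 = 179.23.
∂Q_x/∂p = −5.1, so E_p = (−5.1)·(19/179.23) ≈ -0.54.
|E_p| < 1: demand is inelastic.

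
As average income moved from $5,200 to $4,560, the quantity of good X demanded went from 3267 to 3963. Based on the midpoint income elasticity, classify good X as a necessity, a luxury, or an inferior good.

inferior

%ΔQ = (3963 − 3267)/[(3267+3963)/2] = 696/3615 ≈ 0.1925.
%ΔI = (4,560 − 5,200)/[(5,200+4,560)/2] = -640/4880 ≈ -0.1311.
E_I = %ΔQ/%ΔI ≈ -1.468.
E_I < 0: inferior good.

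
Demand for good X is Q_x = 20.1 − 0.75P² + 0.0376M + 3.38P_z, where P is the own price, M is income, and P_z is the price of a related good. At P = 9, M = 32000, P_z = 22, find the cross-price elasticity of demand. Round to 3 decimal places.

First evaluate Q_x: 20.1 − 0.75(9)² + 0.0376(32000) + 3.38(22) = 20.1 − 60.75 + 1203.2 + 74.36 = 1236.91.
∂Q_x/∂P_z = +3.38, so E_xy = 3.38·(22/1236.91) ≈ 0.060.
E_xy > 0: the goods are substitutes.

0.060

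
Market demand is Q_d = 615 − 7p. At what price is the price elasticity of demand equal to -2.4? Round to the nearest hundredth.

62.02

Set −bp/(a − bp) = −2.4 ⇒ bp = 2.4(a − bp) ⇒ bp(1+2.4) = 2.4·a.
p = 2.4·615/(7·3.4) ≈ 62.02.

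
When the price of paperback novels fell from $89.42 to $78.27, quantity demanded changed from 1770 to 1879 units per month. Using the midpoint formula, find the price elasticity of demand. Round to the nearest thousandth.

%Δq = (1879 − 1770)/[(1770 + 1879)/2] = 109/1824.5 ≈ 0.0597.
%ΔP = (78.27 − 89.42)/[(89.42 + 78.27)/2] = -11.15/83.845 ≈ -0.1330.
Arc elasticity E = %Δq/%ΔP ≈ 0.0597/-0.1330 ≈ -0.449.
|E| < 1: demand is inelastic over this range.

-0.449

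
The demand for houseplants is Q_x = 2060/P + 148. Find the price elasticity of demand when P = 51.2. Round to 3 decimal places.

At P = 51.2, Q_x = 188.2344.
dQ_x/dP = −2060/P² = −0.7858.
Point elasticity E = (dQ_x/dP)·(P/Q_x) = -0.7858 × 51.2/188.2344 ≈ -0.214.
|E| < 1, so demand is inelastic at this price.

-0.214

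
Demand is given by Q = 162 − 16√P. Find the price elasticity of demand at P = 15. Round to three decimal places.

At P = 15, Q = 100.0323.
dQ/dP = −16/(2√P) = −16/(2·3.873).
Point elasticity E = (dQ/dP)·(P/Q) = -2.0656 × 15/100.0323 ≈ -0.310.
|E| < 1, so demand is inelastic at this price.

-0.310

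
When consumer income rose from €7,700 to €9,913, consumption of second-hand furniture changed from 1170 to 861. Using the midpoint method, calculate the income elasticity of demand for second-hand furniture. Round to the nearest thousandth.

%ΔQ = (861 − 1170)/[(1170+861)/2] = -309/1015.5 ≈ -0.3043.
%ΔM = (9,913 − 7,700)/[(7,700+9,913)/2] = 2213/8806.5 ≈ 0.2513.
E_I = %ΔQ/%ΔM ≈ -1.211.
E_I < 0: inferior good.

-1.211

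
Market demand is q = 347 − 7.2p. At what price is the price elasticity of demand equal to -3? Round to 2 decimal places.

Set −bp/(a − bp) = −3 ⇒ bp = 3(a − bp) ⇒ bp(1+3) = 3·a.
p = 3·347/(7.2·4) ≈ 36.15.

36.15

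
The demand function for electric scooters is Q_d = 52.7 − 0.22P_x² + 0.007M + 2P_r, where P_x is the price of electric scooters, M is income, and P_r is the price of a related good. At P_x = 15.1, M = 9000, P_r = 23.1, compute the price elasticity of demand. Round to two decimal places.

Substituting, Q_d = 52.7 − 0.22(15.1)² + 0.007(9000) + 2(23.1) = 52.7 − 50.1622 + 63 + 46.2 = 111.7378.
∂Q_d/∂P_x = −2·0.22·P_x = -6.644, so E_p = -6.644·(15.1/111.7378) ≈ -0.90.
|E_p| < 1: demand is inelastic.

-0.90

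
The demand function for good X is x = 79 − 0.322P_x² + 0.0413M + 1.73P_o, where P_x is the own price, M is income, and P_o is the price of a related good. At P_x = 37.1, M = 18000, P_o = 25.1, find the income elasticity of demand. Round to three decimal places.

At the given point, x = 79 − 0.322(37.1)² + 0.0413(18000) + 1.73(25.1) = 79 − 443.204 + 743.4 + 43.423 = 422.619.
∂x/∂M = +0.0413, so E_I = 0.0413·(18000/422.619) ≈ 1.759.
E_I > 1: normal good (luxury).

1.759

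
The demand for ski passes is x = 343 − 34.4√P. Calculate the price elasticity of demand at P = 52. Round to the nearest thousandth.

-1.306

At P = 52, x = 94.9381.
dx/dP = −34.4/(2√P) = −34.4/(2·7.2111).
Point elasticity E = (dx/dP)·(P/x) = -2.3852 × 52/94.9381 ≈ -1.306.
|E| > 1, so demand is elastic at this price.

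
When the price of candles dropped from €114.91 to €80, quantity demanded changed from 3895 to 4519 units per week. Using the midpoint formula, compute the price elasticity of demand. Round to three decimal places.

%Δq = (4519 − 3895)/[(3895 + 4519)/2] = 624/4207 ≈ 0.1483.
%Δp = (80 − 114.91)/[(114.91 + 80)/2] = -34.91/97.455 ≈ -0.3582.
Arc elasticity E = %Δq/%Δp ≈ 0.1483/-0.3582 ≈ -0.414.
|E| < 1: demand is inelastic over this range.

-0.414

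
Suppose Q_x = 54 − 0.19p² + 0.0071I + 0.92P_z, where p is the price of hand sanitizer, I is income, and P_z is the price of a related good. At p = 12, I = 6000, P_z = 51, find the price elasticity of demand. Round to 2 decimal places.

-0.47

At the given point, Q_x = 54 − 0.19(12)² + 0.0071(6000) + 0.92(51) = 54 − 27.36 + 42.6 + 46.92 = 116.16.
∂Q_x/∂p = −2·0.19·p = -4.56, so E_p = -4.56·(12/116.16) ≈ -0.47.
|E_p| < 1: demand is inelastic.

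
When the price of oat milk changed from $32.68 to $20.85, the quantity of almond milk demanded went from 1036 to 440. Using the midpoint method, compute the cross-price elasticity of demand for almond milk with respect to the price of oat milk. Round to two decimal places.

1.83

%ΔQ_x = (440 − 1036)/[(1036+440)/2] = -596/738 ≈ -0.8076.
%ΔP_y = (20.85 − 32.68)/[(32.68+20.85)/2] ≈ -0.4420.
E_xy = -0.8076/-0.4420 ≈ 1.83.
E_xy > 0, so almond milk and oat milk are substitutes.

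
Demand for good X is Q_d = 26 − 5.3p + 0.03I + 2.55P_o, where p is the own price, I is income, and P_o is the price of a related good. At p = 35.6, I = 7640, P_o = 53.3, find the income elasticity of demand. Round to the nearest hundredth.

1.13

Evaluating quantity at (p, I, P_o) gives Q_d = 26 − 5.3(35.6) + 0.03(7640) + 2.55(53.3) = 26 − 188.68 + 229.2 + 135.915 = 202.435.
∂Q_d/∂I = +0.03, so E_I = 0.03·(7640/202.435) ≈ 1.13.
E_I > 1: normal good (luxury).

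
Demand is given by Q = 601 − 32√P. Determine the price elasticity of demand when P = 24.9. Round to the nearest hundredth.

At P = 24.9, Q = 441.3203.
dQ/dP = −32/(2√P) = −32/(2·4.99).
Point elasticity E = (dQ/dP)·(P/Q) = -3.2064 × 24.9/441.3203 ≈ -0.18.
|E| < 1, so demand is inelastic at this price.

-0.18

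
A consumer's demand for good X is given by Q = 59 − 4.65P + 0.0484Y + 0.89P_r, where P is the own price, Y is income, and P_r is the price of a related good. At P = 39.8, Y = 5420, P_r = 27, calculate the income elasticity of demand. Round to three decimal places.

First evaluate Q: 59 − 4.65(39.8) + 0.0484(5420) + 0.89(27) = 59 − 185.07 + 262.328 + 24.03 = 160.288.
∂Q/∂Y = +0.0484, so E_I = 0.0484·(5420/160.288) ≈ 1.637.
E_I > 1: normal good (luxury).

1.637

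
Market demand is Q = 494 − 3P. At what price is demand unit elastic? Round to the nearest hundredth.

82.33

For linear demand Q = a − bP, E = −bP/(a − bP). |E| = 1 ⇒ bP = a − bP ⇒ P = a/(2b).
P = 494/(2·3) ≈ 82.33.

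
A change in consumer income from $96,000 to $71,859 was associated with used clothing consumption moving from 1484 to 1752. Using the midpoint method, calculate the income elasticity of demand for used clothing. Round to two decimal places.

%ΔQ = (1752 − 1484)/[(1484+1752)/2] = 268/1618 ≈ 0.1656.
%ΔI = (71,859 − 96,000)/[(96,000+71,859)/2] = -24141/83929.5 ≈ -0.2876.
E_I = %ΔQ/%ΔI ≈ -0.58.
E_I < 0: inferior good.

-0.58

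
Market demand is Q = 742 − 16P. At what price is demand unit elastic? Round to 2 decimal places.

23.19

For linear demand Q = a − bP, E = −bP/(a − bP). |E| = 1 ⇒ bP = a − bP ⇒ P = a/(2b).
P = 742/(2·16) ≈ 23.19.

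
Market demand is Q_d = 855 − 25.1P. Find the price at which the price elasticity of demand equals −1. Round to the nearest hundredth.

For linear demand Q_d = a − bP, E = −bP/(a − bP). |E| = 1 ⇒ bP = a − bP ⇒ P = a/(2b).
P = 855/(2·25.1) ≈ 17.03.

17.03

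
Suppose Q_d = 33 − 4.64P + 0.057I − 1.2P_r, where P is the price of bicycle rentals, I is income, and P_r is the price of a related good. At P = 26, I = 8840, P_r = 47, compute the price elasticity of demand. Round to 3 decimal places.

-0.335

Evaluating quantity at (P, I, P_r) gives Q_d = 33 − 4.64(26) + 0.057(8840) − 1.2(47) = 33 − 120.64 + 503.88 − 56.4 = 359.84.
∂Q_d/∂P = −4.64, so E_p = (−4.64)·(26/359.84) ≈ -0.335.
|E_p| < 1: demand is inelastic.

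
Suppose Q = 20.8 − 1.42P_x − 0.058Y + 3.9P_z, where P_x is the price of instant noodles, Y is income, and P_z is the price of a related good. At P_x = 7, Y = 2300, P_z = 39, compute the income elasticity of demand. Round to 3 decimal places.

Evaluating quantity at (P_x, Y, P_z) gives Q = 20.8 − 1.42(7) − 0.058(2300) + 3.9(39) = 20.8 − 9.94 − 133.4 + 152.1 = 29.56.
∂Q/∂Y = −0.058, so E_I = -0.058·(2300/29.56) ≈ -4.513.
E_I < 0: inferior good.

-4.513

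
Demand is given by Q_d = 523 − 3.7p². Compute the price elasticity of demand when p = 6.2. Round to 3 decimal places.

At p = 6.2, Q_d = 380.772.
dQ_d/dp = −2·3.7·p = −45.88.
Point elasticity E = (dQ_d/dp)·(p/Q_d) = -45.88 × 6.2/380.772 ≈ -0.747.
|E| < 1, so demand is inelastic at this price.

-0.747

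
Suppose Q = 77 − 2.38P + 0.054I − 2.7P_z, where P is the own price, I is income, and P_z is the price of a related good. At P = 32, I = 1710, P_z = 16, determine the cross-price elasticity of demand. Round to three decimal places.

Q = 77 − 2.38(32) + 0.054(1710) − 2.7(16) = 77 − 76.16 + 92.34 − 43.2 = 49.98.
∂Q/∂P_z = −2.7, so E_xy = -2.7·(16/49.98) ≈ -0.864.
E_xy < 0: the goods are complements.

-0.864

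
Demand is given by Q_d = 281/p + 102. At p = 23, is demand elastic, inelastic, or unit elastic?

At p = 23, Q_d = 114.2174.
dQ_d/dp = −281/p² = −0.5312.
Point elasticity E = (dQ_d/dp)·(p/Q_d) = -0.5312 × 23/114.2174 ≈ -0.107.
|E| ≈ 0.107 < 1, so demand is inelastic.

inelastic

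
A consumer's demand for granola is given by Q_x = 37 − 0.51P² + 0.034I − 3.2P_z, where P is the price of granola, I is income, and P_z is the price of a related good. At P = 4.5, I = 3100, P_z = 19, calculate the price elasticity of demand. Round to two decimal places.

Q_x = 37 − 0.51(4.5)² + 0.034(3100) − 3.2(19) = 37 − 10.3275 + 105.4 − 60.8 = 71.2725.
∂Q_x/∂P = −2·0.51·P = -4.59, so E_p = -4.59·(4.5/71.2725) ≈ -0.29.
|E_p| < 1: demand is inelastic.

-0.29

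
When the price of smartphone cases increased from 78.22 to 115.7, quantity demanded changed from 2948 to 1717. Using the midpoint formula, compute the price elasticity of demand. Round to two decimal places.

-1.37

%Δq = (1717 − 2948)/[(2948 + 1717)/2] = -1231/2332.5 ≈ -0.5278.
%Δp = (115.7 − 78.22)/[(78.22 + 115.7)/2] = 37.48/96.96 ≈ 0.3866.
Arc elasticity E = %Δq/%Δp ≈ -0.5278/0.3866 ≈ -1.37.
|E| > 1: demand is elastic over this range.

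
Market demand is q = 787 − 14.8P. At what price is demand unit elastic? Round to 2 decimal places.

For linear demand q = a − bP, E = −bP/(a − bP). |E| = 1 ⇒ bP = a − bP ⇒ P = a/(2b).
P = 787/(2·14.8) ≈ 26.59.

26.59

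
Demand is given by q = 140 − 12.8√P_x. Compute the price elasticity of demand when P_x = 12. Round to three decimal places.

-0.232

At P_x = 12, q = 95.6595.
dq/dP_x = −12.8/(2√P_x) = −12.8/(2·3.4641).
Point elasticity E = (dq/dP_x)·(P_x/q) = -1.8475 × 12/95.6595 ≈ -0.232.
|E| < 1, so demand is inelastic at this price.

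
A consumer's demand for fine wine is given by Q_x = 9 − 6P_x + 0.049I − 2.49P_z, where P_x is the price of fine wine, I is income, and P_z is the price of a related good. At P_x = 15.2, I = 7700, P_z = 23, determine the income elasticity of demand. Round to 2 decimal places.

First evaluate Q_x: 9 − 6(15.2) + 0.049(7700) − 2.49(23) = 9 − 91.2 + 377.3 − 57.27 = 237.83.
∂Q_x/∂I = +0.049, so E_I = 0.049·(7700/237.83) ≈ 1.59.
E_I > 1: normal good (luxury).

1.59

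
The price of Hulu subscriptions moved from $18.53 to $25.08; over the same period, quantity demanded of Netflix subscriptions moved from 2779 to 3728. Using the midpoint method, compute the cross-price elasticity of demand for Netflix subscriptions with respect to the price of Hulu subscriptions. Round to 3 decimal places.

0.971

%ΔQ_x = (3728 − 2779)/[(2779+3728)/2] = 949/3253.5 ≈ 0.2917.
%ΔP_y = (25.08 − 18.53)/[(18.53+25.08)/2] ≈ 0.3004.
E_xy = 0.2917/0.3004 ≈ 0.971.
E_xy > 0, so Netflix subscriptions and Hulu subscriptions are substitutes.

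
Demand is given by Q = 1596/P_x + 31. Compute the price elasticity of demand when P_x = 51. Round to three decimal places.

At P_x = 51, Q = 62.2941.
dQ/dP_x = −1596/P_x² = −0.6136.
Point elasticity E = (dQ/dP_x)·(P_x/Q) = -0.6136 × 51/62.2941 ≈ -0.502.
|E| < 1, so demand is inelastic at this price.

-0.502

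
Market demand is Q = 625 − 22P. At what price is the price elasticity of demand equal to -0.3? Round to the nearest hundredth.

Set −bP/(a − bP) = −0.3 ⇒ bP = 0.3(a − bP) ⇒ bP(1+0.3) = 0.3·a.
P = 0.3·625/(22·1.3) ≈ 6.56.

6.56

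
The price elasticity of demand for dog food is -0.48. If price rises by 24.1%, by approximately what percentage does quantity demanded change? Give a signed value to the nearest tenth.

%ΔQ ≈ E × %ΔP = (-0.48) × (24.1%) ≈ -11.6%.

-11.6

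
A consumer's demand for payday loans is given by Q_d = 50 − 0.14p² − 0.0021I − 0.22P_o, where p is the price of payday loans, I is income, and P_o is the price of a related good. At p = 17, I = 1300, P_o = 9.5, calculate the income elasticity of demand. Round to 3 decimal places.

-0.578

Evaluating quantity at (p, I, P_o) gives Q_d = 50 − 0.14(17)² − 0.0021(1300) − 0.22(9.5) = 50 − 40.46 − 2.73 − 2.09 = 4.72.
∂Q_d/∂I = −0.0021, so E_I = -0.0021·(1300/4.72) ≈ -0.578.
E_I < 0: inferior good.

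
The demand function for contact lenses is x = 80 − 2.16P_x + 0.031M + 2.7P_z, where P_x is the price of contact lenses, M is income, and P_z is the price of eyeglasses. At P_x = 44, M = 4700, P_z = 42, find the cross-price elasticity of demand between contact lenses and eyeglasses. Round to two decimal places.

0.46

At the given point, x = 80 − 2.16(44) + 0.031(4700) + 2.7(42) = 80 − 95.04 + 145.7 + 113.4 = 244.06.
∂x/∂P_z = +2.7, so E_xy = 2.7·(42/244.06) ≈ 0.46.
E_xy > 0: the goods are substitutes.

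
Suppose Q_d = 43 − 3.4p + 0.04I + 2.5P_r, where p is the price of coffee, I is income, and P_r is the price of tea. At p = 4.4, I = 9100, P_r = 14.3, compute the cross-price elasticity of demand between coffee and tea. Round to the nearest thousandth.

0.084

Substituting, Q_d = 43 − 3.4(4.4) + 0.04(9100) + 2.5(14.3) = 43 − 14.96 + 364 + 35.75 = 427.79.
∂Q_d/∂P_r = +2.5, so E_xy = 2.5·(14.3/427.79) ≈ 0.084.
E_xy > 0: the goods are substitutes.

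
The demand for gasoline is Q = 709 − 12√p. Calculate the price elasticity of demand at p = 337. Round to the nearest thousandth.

-0.225

At p = 337, Q = 488.7093.
dQ/dp = −12/(2√p) = −12/(2·18.3576).
Point elasticity E = (dQ/dp)·(p/Q) = -0.3268 × 337/488.7093 ≈ -0.225.
|E| < 1, so demand is inelastic at this price.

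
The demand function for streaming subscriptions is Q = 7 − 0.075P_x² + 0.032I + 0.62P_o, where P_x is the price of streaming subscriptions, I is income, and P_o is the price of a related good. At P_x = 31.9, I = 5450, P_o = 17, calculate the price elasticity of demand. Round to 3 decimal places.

Substituting, Q = 7 − 0.075(31.9)² + 0.032(5450) + 0.62(17) = 7 − 76.3208 + 174.4 + 10.54 = 115.6193.
∂Q/∂P_x = −2·0.075·P_x = -4.785, so E_p = -4.785·(31.9/115.6193) ≈ -1.320.
|E_p| > 1: demand is elastic.

-1.320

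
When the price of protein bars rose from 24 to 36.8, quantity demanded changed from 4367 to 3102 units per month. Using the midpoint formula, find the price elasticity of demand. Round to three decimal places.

%ΔQ = (3102 − 4367)/[(4367 + 3102)/2] = -1265/3734.5 ≈ -0.3387.
%ΔP = (36.8 − 24)/[(24 + 36.8)/2] = 12.8/30.4 ≈ 0.4211.
Arc elasticity E = %ΔQ/%ΔP ≈ -0.3387/0.4211 ≈ -0.804.
|E| < 1: demand is inelastic over this range.

-0.804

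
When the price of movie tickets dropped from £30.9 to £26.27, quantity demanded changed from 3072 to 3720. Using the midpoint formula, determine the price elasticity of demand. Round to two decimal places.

%Δq = (3720 − 3072)/[(3072 + 3720)/2] = 648/3396 ≈ 0.1908.
%ΔP = (26.27 − 30.9)/[(30.9 + 26.27)/2] = -4.63/28.585 ≈ -0.1620.
Arc elasticity E = %Δq/%ΔP ≈ 0.1908/-0.1620 ≈ -1.18.
|E| > 1: demand is elastic over this range.

-1.18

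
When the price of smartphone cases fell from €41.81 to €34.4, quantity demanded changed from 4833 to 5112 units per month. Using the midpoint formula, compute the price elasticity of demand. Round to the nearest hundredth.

-0.29

%ΔQ = (5112 − 4833)/[(4833 + 5112)/2] = 279/4972.5 ≈ 0.0561.
%ΔP = (34.4 − 41.81)/[(41.81 + 34.4)/2] = -7.41/38.105 ≈ -0.1945.
Arc elasticity E = %ΔQ/%ΔP ≈ 0.0561/-0.1945 ≈ -0.29.
|E| < 1: demand is inelastic over this range.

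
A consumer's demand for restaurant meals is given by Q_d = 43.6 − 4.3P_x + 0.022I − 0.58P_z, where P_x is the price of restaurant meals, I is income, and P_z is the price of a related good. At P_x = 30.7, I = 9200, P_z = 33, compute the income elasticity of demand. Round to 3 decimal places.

Evaluating quantity at (P_x, I, P_z) gives Q_d = 43.6 − 4.3(30.7) + 0.022(9200) − 0.58(33) = 43.6 − 132.01 + 202.4 − 19.14 = 94.85.
∂Q_d/∂I = +0.022, so E_I = 0.022·(9200/94.85) ≈ 2.134.
E_I > 1: normal good (luxury).

2.134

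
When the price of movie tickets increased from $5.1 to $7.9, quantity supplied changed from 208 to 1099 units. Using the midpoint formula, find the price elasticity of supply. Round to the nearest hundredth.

%ΔQ = (1099 − 208)/[(208 + 1099)/2] = 891/653.5 ≈ 1.3634.
%Δp = (7.9 − 5.1)/[(5.1 + 7.9)/2] = 2.8/6.5 ≈ 0.4308.
Arc elasticity E = %ΔQ/%Δp ≈ 1.3634/0.4308 ≈ 3.17.
|E| > 1: supply is elastic over this range.

3.17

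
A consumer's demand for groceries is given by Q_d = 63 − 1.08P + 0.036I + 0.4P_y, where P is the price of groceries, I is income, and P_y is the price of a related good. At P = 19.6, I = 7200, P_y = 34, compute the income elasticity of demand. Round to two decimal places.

Q_d = 63 − 1.08(19.6) + 0.036(7200) + 0.4(34) = 63 − 21.168 + 259.2 + 13.6 = 314.632.
∂Q_d/∂I = +0.036, so E_I = 0.036·(7200/314.632) ≈ 0.82.
E_I ∈ (0,1): normal good (necessity).

0.82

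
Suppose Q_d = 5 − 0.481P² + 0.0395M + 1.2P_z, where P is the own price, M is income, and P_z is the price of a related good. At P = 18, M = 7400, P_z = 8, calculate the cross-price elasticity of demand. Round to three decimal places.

Q_d = 5 − 0.481(18)² + 0.0395(7400) + 1.2(8) = 5 − 155.844 + 292.3 + 9.6 = 151.056.
∂Q_d/∂P_z = +1.2, so E_xy = 1.2·(8/151.056) ≈ 0.064.
E_xy > 0: the goods are substitutes.

0.064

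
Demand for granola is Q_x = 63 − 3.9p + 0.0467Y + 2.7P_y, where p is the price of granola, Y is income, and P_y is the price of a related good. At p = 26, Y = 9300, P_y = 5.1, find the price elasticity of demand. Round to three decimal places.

-0.248

Evaluating quantity at (p, Y, P_y) gives Q_x = 63 − 3.9(26) + 0.0467(9300) + 2.7(5.1) = 63 − 101.4 + 434.31 + 13.77 = 409.68.
∂Q_x/∂p = −3.9, so E_p = (−3.9)·(26/409.68) ≈ -0.248.
|E_p| < 1: demand is inelastic.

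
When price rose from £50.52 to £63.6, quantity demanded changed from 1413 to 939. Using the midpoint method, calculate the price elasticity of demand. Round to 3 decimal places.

%Δq = (939 − 1413)/[(1413 + 939)/2] = -474/1176 ≈ -0.4031.
%Δp = (63.6 − 50.52)/[(50.52 + 63.6)/2] = 13.08/57.06 ≈ 0.2292.
Arc elasticity E = %Δq/%Δp ≈ -0.4031/0.2292 ≈ -1.758.
|E| > 1: demand is elastic over this range.

-1.758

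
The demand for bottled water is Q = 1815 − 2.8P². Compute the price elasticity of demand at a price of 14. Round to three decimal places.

At P = 14, Q = 1266.2.
dQ/dP = −2·2.8·P = −78.4.
Point elasticity E = (dQ/dP)·(P/Q) = -78.4 × 14/1266.2 ≈ -0.867.
|E| < 1, so demand is inelastic at this price.

-0.867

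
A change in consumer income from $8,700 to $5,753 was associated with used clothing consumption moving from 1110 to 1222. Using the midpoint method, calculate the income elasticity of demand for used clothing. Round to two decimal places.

-0.24

%ΔQ = (1222 − 1110)/[(1110+1222)/2] = 112/1166 ≈ 0.0961.
%ΔM = (5,753 − 8,700)/[(8,700+5,753)/2] = -2947/7226.5 ≈ -0.4078.
E_I = %ΔQ/%ΔM ≈ -0.24.
E_I < 0: inferior good.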